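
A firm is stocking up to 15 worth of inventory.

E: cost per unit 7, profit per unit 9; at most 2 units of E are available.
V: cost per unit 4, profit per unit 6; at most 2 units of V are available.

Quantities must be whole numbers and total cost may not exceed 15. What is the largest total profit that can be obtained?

This is a bounded integer knapsack.
V has the best ratio (6/4); taking only V gives at most 2×6 = 12 (stopped by the supply cap of 2).
Mixing does better — 1×E and 2×V: cost 15 ≤ 15, profit 1·9 + 2·6 = 21.

21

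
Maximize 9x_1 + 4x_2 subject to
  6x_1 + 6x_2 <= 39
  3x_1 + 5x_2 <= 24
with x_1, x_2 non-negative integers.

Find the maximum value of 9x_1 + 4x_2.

54

(x_1,x_2)=(6,0) is feasible, giving 54.
(x_1,x_2)=(5,1) is feasible, giving 49.
(x_1,x_2)=(5,0) is feasible, giving 45.
No feasible integer point exceeds 54.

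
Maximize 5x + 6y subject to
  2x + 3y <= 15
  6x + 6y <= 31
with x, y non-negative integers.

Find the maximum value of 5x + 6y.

The continuous relaxation peaks at (0.5, 4.67) with value 30.50; rounding to a feasible lattice point costs some objective.
(x,y)=(0,5): 2·0+3·5=15≤15, 6·0+6·5=30≤31, objective 30.
(x,y)=(1,4): 2·1+3·4=14≤15, 6·1+6·4=30≤31, objective 29.
(x,y)=(0,4): 2·0+3·4=12≤15, 6·0+6·4=24≤31, objective 24.
(x,y)=(1,3): 2·1+3·3=11≤15, 6·1+6·3=24≤31, objective 23.
The best lattice point is (0,5), giving 30.

30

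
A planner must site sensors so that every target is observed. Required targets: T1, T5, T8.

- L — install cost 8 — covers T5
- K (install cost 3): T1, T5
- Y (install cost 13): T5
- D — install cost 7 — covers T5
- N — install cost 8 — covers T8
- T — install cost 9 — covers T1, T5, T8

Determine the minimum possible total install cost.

T alone covers T1, T5, T8 — every target.
Total install cost: 9.

9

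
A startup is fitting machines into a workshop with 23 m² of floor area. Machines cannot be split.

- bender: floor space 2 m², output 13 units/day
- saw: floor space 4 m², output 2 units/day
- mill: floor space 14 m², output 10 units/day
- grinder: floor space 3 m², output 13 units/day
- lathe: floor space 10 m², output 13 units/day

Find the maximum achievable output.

41

This is a 0-1 knapsack instance.
Allowing fractional choices, the relaxed optimum would be about 44.7, but machines are indivisible.
bender + saw + grinder + lathe: floor space 2 + 4 + 3 + 10 = 19 ≤ 23, output 13 + 2 + 13 + 13 = 41.
bender + grinder + lathe: floor space 2 + 3 + 10 = 15 ≤ 23, output 13 + 13 + 13 = 39.
Best is bender, saw, grinder, and lathe with total output 41.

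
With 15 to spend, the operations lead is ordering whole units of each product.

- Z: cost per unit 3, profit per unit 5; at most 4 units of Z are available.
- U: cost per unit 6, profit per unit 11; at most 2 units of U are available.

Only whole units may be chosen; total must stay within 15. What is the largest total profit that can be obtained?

U has the best ratio (11/6); taking only U gives at most 2×11 = 22 (stopped by the cost limit).
Mixing does better — 1×Z and 2×U: cost 15 ≤ 15, profit 1·5 + 2·11 = 27.

27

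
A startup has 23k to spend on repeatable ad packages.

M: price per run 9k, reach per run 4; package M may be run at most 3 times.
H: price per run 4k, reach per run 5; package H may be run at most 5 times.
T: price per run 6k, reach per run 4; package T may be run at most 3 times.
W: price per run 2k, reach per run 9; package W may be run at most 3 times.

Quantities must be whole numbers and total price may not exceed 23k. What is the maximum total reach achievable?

W has the best ratio (9/2); taking only W gives at most 3×9 = 27 (stopped by the supply cap of 3).
Mixing does better — 4×H and 3×W: price 22 ≤ 23, reach 4·5 + 3·9 = 47.

47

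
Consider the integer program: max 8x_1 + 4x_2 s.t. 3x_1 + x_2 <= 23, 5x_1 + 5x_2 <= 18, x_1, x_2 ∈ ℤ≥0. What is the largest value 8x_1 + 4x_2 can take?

24

Relaxing integrality, the LP optimum is 28.80 at (x_1,x_2) = (3.6, 0), which is not an integer point.
(x_1,x_2)=(3,0): 3·3+1·0=9≤23, 5·3+5·0=15≤18, objective 24.
(x_1,x_2)=(2,1): 3·2+1·1=7≤23, 5·2+5·1=15≤18, objective 20.
The best lattice point is (3,0), giving 24.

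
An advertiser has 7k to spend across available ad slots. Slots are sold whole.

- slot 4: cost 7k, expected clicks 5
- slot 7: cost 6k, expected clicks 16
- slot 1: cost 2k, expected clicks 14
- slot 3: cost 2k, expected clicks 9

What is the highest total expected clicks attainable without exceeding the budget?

23

Allowing fractional choices, the relaxed optimum would be about 31.0, but ad slots are indivisible.
slot 1 + slot 3: cost 2 + 2 = 4 ≤ 7, expected clicks 14 + 9 = 23.
slot 7: cost 6 ≤ 7, expected clicks 16.
slot 1: cost 2 ≤ 7, expected clicks 14.
Best is slot 1 and slot 3 with total expected clicks 23.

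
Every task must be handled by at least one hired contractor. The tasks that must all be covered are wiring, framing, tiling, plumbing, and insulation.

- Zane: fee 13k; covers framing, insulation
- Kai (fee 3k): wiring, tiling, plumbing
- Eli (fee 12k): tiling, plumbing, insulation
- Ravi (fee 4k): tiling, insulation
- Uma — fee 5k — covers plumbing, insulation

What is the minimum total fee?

16

This is an integer covering problem.
The greedy cost-per-new-task heuristic would pick Kai, Ravi, and Zane for 20, but a cheaper cover exists.
Choose Zane and Kai: together they cover wiring, framing, tiling, plumbing, insulation — every task.
Total fee: 13 + 3 = 16.
No cover costs less than 16.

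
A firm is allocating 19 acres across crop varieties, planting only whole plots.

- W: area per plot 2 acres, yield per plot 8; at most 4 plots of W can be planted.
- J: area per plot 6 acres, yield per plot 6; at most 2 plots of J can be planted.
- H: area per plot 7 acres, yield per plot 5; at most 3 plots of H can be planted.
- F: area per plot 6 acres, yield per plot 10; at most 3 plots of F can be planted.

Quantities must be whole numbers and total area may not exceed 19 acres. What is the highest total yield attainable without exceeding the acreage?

3×W and 2×F: area 18 ≤ 19, yield 3·8 + 2·10 = 44.
4×W and 1×F: area 14 ≤ 19, yield 4·8 + 1·10 = 42.
Best is 44.

44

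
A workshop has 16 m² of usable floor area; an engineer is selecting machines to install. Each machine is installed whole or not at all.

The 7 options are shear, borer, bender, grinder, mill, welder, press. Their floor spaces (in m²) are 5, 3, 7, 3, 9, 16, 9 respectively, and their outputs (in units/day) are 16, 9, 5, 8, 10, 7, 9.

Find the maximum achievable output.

33

Allowing fractional choices, the relaxed optimum would be about 38.6, but machines are indivisible.
shear + bender + grinder: floor space 5 + 7 + 3 = 15 ≤ 16, output 16 + 5 + 8 = 29.
shear + borer + grinder: floor space 5 + 3 + 3 = 11 ≤ 16, output 16 + 9 + 8 = 33.
shear + borer + bender: floor space 5 + 3 + 7 = 15 ≤ 16, output 16 + 9 + 5 = 30.
Best is shear, borer, and grinder with total output 33.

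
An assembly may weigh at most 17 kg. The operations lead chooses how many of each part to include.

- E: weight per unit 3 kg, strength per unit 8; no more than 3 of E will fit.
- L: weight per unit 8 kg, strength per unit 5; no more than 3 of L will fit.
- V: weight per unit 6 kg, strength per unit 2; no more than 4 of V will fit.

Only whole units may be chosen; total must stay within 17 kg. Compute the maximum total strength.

29

E has the best ratio (8/3); taking only E gives at most 3×8 = 24 (stopped by the supply cap of 3).
Mixing does better — 3×E and 1×L: weight 17 ≤ 17, strength 3·8 + 1·5 = 29.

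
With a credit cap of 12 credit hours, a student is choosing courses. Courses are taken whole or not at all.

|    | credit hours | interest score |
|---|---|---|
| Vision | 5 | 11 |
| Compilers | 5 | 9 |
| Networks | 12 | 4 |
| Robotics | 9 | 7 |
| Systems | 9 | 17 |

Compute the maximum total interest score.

Treat it as a binary knapsack problem.
Vision: credit hours 5 ≤ 12, interest score 11.
Vision + Compilers: credit hours 5 + 5 = 10 ≤ 12, interest score 11 + 9 = 20.
Systems: credit hours 9 ≤ 12, interest score 17.
Best is Vision and Compilers with total interest score 20.

20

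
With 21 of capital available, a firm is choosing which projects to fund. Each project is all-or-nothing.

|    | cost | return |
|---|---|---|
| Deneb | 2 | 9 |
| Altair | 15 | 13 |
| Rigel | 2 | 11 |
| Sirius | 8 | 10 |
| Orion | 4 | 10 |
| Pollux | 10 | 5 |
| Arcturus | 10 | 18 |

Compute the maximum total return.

48

Treat it as a binary knapsack problem.
Allowing fractional choices, the relaxed optimum would be about 51.8, but projects are indivisible.
Deneb + Rigel + Orion + Arcturus: cost 2 + 2 + 4 + 10 = 18 ≤ 21, return 9 + 11 + 10 + 18 = 48.
Deneb + Rigel + Sirius + Orion: cost 2 + 2 + 8 + 4 = 16 ≤ 21, return 9 + 11 + 10 + 10 = 40.
Best is Deneb, Rigel, Orion, and Arcturus with total return 48.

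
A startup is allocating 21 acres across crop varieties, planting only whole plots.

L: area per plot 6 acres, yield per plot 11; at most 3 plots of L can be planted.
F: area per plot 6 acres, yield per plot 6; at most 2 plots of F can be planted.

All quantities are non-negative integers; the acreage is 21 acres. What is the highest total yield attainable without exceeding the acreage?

This is a bounded integer knapsack.
L has the best ratio (11/6); taking only L gives at most 3×11 = 33 (stopped by the area limit).
Optimal: 3×L: area 18 ≤ 21, yield 3·11 = 33.

33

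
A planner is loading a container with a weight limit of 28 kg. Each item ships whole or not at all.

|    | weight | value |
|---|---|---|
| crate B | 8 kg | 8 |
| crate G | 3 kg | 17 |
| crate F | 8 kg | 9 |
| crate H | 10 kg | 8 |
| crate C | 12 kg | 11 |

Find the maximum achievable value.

Treat it as a binary knapsack problem.
crate G + crate F + crate C: weight 3 + 8 + 12 = 23 ≤ 28, value 17 + 9 + 11 = 37.
crate B + crate G + crate C: weight 8 + 3 + 12 = 23 ≤ 28, value 8 + 17 + 11 = 36.
Best is crate G, crate F, and crate C with total value 37.

37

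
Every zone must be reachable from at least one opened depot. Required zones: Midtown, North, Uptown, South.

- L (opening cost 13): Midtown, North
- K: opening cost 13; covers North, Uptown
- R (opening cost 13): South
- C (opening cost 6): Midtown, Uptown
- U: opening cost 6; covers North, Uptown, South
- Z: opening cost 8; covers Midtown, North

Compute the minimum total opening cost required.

12

This is an integer covering problem.
Choose C and U: together they cover Midtown, North, Uptown, South — every zone.
Total opening cost: 6 + 6 = 12.
No cover costs less than 12.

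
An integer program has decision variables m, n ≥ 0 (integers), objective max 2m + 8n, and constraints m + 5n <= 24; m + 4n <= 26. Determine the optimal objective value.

(m,n)=(24,0) is feasible, giving 48.
(m,n)=(23,0) is feasible, giving 46.
The best lattice point is (24,0), giving 48.

48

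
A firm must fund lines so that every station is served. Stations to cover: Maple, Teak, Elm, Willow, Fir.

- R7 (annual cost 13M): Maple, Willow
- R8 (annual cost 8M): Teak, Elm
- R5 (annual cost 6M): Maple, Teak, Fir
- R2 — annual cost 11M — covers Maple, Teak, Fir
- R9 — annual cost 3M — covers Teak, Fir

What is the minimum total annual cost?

24

This is an integer covering problem.
Choose R7, R8, and R9: together they cover Maple, Teak, Elm, Willow, Fir — every station.
Total annual cost: 13 + 8 + 3 = 24.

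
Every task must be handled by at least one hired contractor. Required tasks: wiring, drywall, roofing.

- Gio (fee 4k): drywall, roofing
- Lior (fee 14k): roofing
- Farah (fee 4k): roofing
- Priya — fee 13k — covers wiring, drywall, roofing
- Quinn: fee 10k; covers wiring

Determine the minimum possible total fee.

13

The greedy cost-per-new-task heuristic would pick Gio and Quinn for 14, but a cheaper cover exists.
Priya alone covers wiring, drywall, roofing — every task.
Total fee: 13.
No cover costs less than 13.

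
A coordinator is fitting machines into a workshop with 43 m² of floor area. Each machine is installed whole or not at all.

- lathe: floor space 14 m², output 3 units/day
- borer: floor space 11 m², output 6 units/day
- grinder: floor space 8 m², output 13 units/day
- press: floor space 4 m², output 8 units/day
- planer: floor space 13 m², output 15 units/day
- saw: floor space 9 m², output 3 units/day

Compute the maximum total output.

42

Take borer, grinder, press, and planer: floor space 11 + 8 + 4 + 13 = 36 ≤ 43, output 6 + 13 + 8 + 15 = 42.
No other feasible combination does better.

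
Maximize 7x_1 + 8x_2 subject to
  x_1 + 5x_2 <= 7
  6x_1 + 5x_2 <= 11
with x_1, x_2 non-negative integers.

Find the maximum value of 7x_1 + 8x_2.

15

(x_1,x_2)=(1,1): 1·1+5·1=6≤7, 6·1+5·1=11≤11, objective 15.
(x_1,x_2)=(0,1): 1·0+5·1=5≤7, 6·0+5·1=5≤11, objective 8.
(x_1,x_2)=(1,0): 1·1+5·0=1≤7, 6·1+5·0=6≤11, objective 7.
(x_1,x_2)=(0,0): 1·0+5·0=0≤7, 6·0+5·0=0≤11, objective 0.
Maximum is 15 at (x_1,x_2)=(1,1).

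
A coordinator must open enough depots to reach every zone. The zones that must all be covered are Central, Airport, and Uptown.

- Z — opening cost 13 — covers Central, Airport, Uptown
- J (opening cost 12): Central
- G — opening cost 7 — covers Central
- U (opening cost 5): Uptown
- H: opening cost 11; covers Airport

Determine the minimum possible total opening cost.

Z alone covers Central, Airport, Uptown — every zone.
Total opening cost: 13.
No cover costs less than 13.

13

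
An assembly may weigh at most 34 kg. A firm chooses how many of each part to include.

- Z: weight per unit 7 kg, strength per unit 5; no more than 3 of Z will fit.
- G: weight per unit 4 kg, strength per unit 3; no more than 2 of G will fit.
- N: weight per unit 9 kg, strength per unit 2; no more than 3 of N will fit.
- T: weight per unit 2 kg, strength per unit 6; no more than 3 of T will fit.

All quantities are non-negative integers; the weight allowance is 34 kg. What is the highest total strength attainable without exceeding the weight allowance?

36

Take 3×Z, 1×G, and 3×T: weight 31 ≤ 34, strength 3·5 + 1·3 + 3·6 = 36.
T has the best ratio (6/2) and is taken to its limit of 3; remaining capacity is filled optimally with the others.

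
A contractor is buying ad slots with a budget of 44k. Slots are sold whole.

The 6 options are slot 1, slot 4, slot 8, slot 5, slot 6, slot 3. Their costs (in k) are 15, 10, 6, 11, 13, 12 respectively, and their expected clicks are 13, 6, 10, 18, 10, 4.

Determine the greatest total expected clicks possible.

47

Allowing fractional choices, the relaxed optimum would be about 50.2, but ad slots are indivisible.
slot 1 + slot 8 + slot 5 + slot 3: cost 15 + 6 + 11 + 12 = 44 ≤ 44, expected clicks 13 + 10 + 18 + 4 = 45.
slot 4 + slot 8 + slot 5 + slot 6: cost 10 + 6 + 11 + 13 = 40 ≤ 44, expected clicks 6 + 10 + 18 + 10 = 44.
slot 1 + slot 4 + slot 8 + slot 5: cost 15 + 10 + 6 + 11 = 42 ≤ 44, expected clicks 13 + 6 + 10 + 18 = 47.
Best is slot 1, slot 4, slot 8, and slot 5 with total expected clicks 47.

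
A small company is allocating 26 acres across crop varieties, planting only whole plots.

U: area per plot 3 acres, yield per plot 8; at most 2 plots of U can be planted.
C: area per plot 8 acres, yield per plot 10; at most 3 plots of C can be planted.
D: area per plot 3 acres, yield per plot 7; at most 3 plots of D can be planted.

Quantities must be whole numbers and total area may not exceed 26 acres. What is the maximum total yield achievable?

U has the best ratio (8/3); taking only U gives at most 2×8 = 16 (stopped by the supply cap of 2).
Mixing does better — 2×U, 1×C, and 3×D: area 23 ≤ 26, yield 2·8 + 1·10 + 3·7 = 47.

47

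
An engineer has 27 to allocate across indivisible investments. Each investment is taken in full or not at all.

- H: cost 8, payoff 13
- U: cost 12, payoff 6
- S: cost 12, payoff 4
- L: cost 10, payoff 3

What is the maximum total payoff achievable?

H + S: cost 8 + 12 = 20 ≤ 27, payoff 13 + 4 = 17.
H + U: cost 8 + 12 = 20 ≤ 27, payoff 13 + 6 = 19.
Best is H and U with total payoff 19.

19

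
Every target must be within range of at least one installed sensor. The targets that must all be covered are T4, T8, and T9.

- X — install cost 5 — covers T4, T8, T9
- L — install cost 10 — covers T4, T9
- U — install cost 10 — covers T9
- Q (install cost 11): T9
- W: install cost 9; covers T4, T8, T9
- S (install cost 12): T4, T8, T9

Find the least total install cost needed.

5

X alone covers T4, T8, T9 — every target.
Total install cost: 5.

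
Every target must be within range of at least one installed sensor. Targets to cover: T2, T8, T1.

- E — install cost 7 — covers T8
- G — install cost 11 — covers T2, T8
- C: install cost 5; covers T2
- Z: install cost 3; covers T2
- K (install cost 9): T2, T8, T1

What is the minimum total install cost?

This is a weighted set-cover instance.
The greedy cost-per-new-target heuristic would pick Z and K for 12, but a cheaper cover exists.
K alone covers T2, T8, T1 — every target.
Total install cost: 9.
No cover costs less than 9.

9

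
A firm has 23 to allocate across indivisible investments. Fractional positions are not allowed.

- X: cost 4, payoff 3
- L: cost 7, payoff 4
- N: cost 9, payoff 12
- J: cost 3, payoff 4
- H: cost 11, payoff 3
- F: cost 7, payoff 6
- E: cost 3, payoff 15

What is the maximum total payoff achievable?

X + N + F + E: cost 4 + 9 + 7 + 3 = 23 ≤ 23, payoff 3 + 12 + 6 + 15 = 36.
N + J + F + E: cost 9 + 3 + 7 + 3 = 22 ≤ 23, payoff 12 + 4 + 6 + 15 = 37.
Best is N, J, F, and E with total payoff 37.

37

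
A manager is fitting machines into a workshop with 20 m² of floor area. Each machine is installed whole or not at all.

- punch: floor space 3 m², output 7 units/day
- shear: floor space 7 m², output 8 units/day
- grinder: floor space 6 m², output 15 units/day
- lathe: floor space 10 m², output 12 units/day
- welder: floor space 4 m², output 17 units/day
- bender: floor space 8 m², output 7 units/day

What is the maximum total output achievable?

47

This is an integer program with binary decision variables.
shear + grinder + welder: floor space 7 + 6 + 4 = 17 ≤ 20, output 8 + 15 + 17 = 40.
punch + shear + grinder + welder: floor space 3 + 7 + 6 + 4 = 20 ≤ 20, output 7 + 8 + 15 + 17 = 47.
grinder + lathe + welder: floor space 6 + 10 + 4 = 20 ≤ 20, output 15 + 12 + 17 = 44.
Best is punch, shear, grinder, and welder with total output 47.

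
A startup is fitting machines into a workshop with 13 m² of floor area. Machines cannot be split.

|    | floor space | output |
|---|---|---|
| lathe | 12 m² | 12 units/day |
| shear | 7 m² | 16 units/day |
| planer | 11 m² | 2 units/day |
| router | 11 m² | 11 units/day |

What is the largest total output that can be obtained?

lathe: floor space 12 ≤ 13, output 12.
router: floor space 11 ≤ 13, output 11.
shear: floor space 7 ≤ 13, output 16.
Best is shear with total output 16.

16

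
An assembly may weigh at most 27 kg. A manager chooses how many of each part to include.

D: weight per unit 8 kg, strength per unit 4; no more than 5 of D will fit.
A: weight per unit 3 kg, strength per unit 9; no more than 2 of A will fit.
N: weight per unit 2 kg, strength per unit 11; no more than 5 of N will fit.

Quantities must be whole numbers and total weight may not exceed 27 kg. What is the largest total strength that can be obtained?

N has the best ratio (11/2); taking only N gives at most 5×11 = 55 (stopped by the supply cap of 5).
Mixing does better — 1×D, 2×A, and 5×N: weight 24 ≤ 27, strength 1·4 + 2·9 + 5·11 = 77.

77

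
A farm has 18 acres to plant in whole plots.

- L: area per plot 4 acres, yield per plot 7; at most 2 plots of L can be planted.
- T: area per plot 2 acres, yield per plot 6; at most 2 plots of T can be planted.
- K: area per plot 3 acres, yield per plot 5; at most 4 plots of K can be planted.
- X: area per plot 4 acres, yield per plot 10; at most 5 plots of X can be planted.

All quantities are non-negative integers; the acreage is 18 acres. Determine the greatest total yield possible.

46

T has the best ratio (6/2); taking only T gives at most 2×6 = 12 (stopped by the supply cap of 2).
Mixing does better — 1×T and 4×X: area 18 ≤ 18, yield 1·6 + 4·10 = 46.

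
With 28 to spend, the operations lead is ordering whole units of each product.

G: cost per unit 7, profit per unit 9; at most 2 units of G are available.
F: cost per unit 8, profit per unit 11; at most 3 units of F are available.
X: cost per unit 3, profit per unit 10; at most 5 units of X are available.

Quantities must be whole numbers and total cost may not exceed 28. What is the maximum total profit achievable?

62

X has the best ratio (10/3); taking only X gives at most 5×10 = 50 (stopped by the supply cap of 5).
Mixing does better — 2×F and 4×X: cost 28 ≤ 28, profit 2·11 + 4·10 = 62.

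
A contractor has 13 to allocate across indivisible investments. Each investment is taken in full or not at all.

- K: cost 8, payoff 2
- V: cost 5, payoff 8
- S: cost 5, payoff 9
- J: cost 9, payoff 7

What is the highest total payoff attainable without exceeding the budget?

17

Take V and S: cost 5 + 5 = 10 ≤ 13, payoff 8 + 9 = 17.
No other feasible combination does better.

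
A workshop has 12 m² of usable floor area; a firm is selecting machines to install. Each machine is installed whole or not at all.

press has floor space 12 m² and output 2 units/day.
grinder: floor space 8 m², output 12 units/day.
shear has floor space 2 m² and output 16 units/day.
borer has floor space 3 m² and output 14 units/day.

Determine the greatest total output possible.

30

Take shear and borer: floor space 2 + 3 = 5 ≤ 12, output 16 + 14 = 30.
No other feasible combination does better.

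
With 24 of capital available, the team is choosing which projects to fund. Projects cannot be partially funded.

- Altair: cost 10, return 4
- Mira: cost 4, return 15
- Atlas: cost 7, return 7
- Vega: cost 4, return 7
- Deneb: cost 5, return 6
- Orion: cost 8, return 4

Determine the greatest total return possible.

35

Allowing fractional choices, the relaxed optimum would be about 37.0, but projects are indivisible.
Mira + Atlas + Vega + Deneb: cost 4 + 7 + 4 + 5 = 20 ≤ 24, return 15 + 7 + 7 + 6 = 35.
Mira + Atlas + Vega + Orion: cost 4 + 7 + 4 + 8 = 23 ≤ 24, return 15 + 7 + 7 + 4 = 33.
Best is Mira, Atlas, Vega, and Deneb with total return 35.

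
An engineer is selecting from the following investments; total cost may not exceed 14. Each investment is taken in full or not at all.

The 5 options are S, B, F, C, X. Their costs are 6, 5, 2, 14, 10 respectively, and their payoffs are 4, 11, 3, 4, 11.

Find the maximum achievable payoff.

Allowing fractional choices, the relaxed optimum would be about 21.7, but investments are indivisible.
S + B + F: cost 6 + 5 + 2 = 13 ≤ 14, payoff 4 + 11 + 3 = 18.
S + B: cost 6 + 5 = 11 ≤ 14, payoff 4 + 11 = 15.
Best is S, B, and F with total payoff 18.

18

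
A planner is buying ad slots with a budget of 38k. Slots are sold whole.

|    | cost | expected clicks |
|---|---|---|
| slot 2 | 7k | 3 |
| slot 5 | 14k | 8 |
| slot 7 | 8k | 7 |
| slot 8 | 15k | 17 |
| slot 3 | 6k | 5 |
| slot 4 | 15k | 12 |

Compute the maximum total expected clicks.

36

Allowing fractional choices, the relaxed optimum would be about 36.2, but ad slots are indivisible.
slot 2 + slot 7 + slot 8 + slot 3: cost 7 + 8 + 15 + 6 = 36 ≤ 38, expected clicks 3 + 7 + 17 + 5 = 32.
slot 7 + slot 8 + slot 4: cost 8 + 15 + 15 = 38 ≤ 38, expected clicks 7 + 17 + 12 = 36.
slot 8 + slot 3 + slot 4: cost 15 + 6 + 15 = 36 ≤ 38, expected clicks 17 + 5 + 12 = 34.
Best is slot 7, slot 8, and slot 4 with total expected clicks 36.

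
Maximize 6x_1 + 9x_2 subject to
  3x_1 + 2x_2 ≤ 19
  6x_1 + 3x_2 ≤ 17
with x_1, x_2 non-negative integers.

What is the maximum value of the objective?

The continuous relaxation peaks at (0, 5.67) with value 51.00; rounding to a feasible lattice point costs some objective.
(x_1,x_2)=(0,5): 3·0+2·5=10≤19, 6·0+3·5=15≤17, objective 45.
(x_1,x_2)=(0,4): 3·0+2·4=8≤19, 6·0+3·4=12≤17, objective 36.
No feasible integer point exceeds 45.

45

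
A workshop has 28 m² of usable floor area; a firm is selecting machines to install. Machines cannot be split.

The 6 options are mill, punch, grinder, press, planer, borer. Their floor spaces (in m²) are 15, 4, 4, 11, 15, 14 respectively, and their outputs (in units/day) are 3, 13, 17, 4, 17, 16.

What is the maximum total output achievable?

47

Allowing fractional choices, the relaxed optimum would be about 52.8, but machines are indivisible.
punch + grinder + press: floor space 4 + 4 + 11 = 19 ≤ 28, output 13 + 17 + 4 = 34.
punch + grinder + planer: floor space 4 + 4 + 15 = 23 ≤ 28, output 13 + 17 + 17 = 47.
punch + grinder + borer: floor space 4 + 4 + 14 = 22 ≤ 28, output 13 + 17 + 16 = 46.
Best is punch, grinder, and planer with total output 47.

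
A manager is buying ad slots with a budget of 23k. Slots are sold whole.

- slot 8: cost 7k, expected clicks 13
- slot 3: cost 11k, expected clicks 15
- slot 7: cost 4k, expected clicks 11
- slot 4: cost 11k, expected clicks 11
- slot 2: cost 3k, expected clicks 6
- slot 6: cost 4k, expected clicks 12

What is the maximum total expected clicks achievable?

Take slot 3, slot 7, slot 2, and slot 6: cost 11 + 4 + 3 + 4 = 22 ≤ 23, expected clicks 15 + 11 + 6 + 12 = 44.
No other feasible combination does better.

44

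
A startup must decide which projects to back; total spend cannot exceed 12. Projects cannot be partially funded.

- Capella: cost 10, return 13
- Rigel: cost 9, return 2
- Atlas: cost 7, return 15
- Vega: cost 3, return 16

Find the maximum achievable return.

Take Atlas and Vega: cost 7 + 3 = 10 ≤ 12, return 15 + 16 = 31.
No other feasible combination does better.

31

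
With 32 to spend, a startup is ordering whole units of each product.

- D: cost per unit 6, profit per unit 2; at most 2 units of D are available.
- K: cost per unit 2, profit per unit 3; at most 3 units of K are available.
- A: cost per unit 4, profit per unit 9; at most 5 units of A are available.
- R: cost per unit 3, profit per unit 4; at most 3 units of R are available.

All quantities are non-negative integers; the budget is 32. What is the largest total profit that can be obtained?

62

Take 3×K, 5×A, and 2×R: cost 32 ≤ 32, profit 3·3 + 5·9 + 2·4 = 62.
A has the best ratio (9/4) and is taken to its limit of 5; remaining capacity is filled optimally with the others.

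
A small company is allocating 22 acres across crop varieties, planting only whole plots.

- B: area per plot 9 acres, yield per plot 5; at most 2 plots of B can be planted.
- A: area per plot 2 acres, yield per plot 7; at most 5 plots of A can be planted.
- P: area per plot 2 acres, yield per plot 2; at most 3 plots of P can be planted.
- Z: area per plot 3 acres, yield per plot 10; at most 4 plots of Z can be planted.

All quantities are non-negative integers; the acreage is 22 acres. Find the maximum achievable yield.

75

This is a bounded integer knapsack.
Take 5×A and 4×Z: area 22 ≤ 22, yield 5·7 + 4·10 = 75.
A has the best ratio (7/2) and is taken to its limit of 5; remaining capacity is filled optimally with the others.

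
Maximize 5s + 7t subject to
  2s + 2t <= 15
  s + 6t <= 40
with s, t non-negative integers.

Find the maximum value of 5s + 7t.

Relaxing integrality, the LP optimum is 50.50 at (s,t) = (1, 6.5), which is not an integer point.
(s,t)=(1,6): 2·1+2·6=14≤15, 1·1+6·6=37≤40, objective 47.
(s,t)=(2,5): 2·2+2·5=14≤15, 1·2+6·5=32≤40, objective 45.
(s,t)=(0,6): 2·0+2·6=12≤15, 1·0+6·6=36≤40, objective 42.
No feasible integer point exceeds 47.

47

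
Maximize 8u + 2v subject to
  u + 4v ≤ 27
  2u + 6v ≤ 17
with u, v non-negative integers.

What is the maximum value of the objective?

The continuous relaxation peaks at (8.5, 0) with value 68.00; rounding to a feasible lattice point costs some objective.
(u,v)=(8,0): 1·8+4·0=8≤27, 2·8+6·0=16≤17, objective 64.
(u,v)=(7,0): 1·7+4·0=7≤27, 2·7+6·0=14≤17, objective 56.
The best lattice point is (8,0), giving 64.

64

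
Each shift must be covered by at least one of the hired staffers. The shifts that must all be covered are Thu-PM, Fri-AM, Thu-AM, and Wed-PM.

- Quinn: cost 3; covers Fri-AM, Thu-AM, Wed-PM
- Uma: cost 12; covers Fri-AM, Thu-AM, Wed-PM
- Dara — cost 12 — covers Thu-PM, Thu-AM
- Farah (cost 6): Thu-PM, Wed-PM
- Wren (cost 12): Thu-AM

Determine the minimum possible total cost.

9

Choose Quinn and Farah: together they cover Thu-PM, Fri-AM, Thu-AM, Wed-PM — every shift.
Total cost: 3 + 6 = 9.
No cover costs less than 9.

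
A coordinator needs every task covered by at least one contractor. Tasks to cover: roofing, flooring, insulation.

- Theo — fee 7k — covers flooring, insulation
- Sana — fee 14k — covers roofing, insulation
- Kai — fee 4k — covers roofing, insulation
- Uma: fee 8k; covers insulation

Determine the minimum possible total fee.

This is an integer covering problem.
Choose Theo and Kai: together they cover roofing, flooring, insulation — every task.
Total fee: 7 + 4 = 11.
No cover costs less than 11.

11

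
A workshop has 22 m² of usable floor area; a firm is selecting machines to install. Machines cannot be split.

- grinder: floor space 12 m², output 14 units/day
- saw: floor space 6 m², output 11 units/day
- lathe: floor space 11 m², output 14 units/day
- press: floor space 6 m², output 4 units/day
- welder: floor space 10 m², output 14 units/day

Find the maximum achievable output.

29

lathe + welder: floor space 11 + 10 = 21 ≤ 22, output 14 + 14 = 28.
saw + press + welder: floor space 6 + 6 + 10 = 22 ≤ 22, output 11 + 4 + 14 = 29.
Best is saw, press, and welder with total output 29.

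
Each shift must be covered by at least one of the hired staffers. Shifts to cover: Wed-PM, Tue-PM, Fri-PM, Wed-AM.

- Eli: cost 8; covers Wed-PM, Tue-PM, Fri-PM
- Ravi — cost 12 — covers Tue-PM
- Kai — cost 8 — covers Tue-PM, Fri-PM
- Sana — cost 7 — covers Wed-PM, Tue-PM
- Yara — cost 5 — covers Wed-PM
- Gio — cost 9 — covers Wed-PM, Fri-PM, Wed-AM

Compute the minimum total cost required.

The greedy cost-per-new-shift heuristic would pick Eli and Gio for 17, but a cheaper cover exists.
Choose Sana and Gio: together they cover Wed-PM, Tue-PM, Fri-PM, Wed-AM — every shift.
Total cost: 7 + 9 = 16.
No cover costs less than 16.

16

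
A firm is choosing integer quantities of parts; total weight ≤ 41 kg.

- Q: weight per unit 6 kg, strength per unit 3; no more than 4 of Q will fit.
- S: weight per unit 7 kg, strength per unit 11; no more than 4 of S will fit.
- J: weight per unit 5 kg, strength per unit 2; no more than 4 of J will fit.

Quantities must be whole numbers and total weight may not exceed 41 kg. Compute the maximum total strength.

50

S has the best ratio (11/7); taking only S gives at most 4×11 = 44 (stopped by the supply cap of 4).
Mixing does better — 2×Q and 4×S: weight 40 ≤ 41, strength 2·3 + 4·11 = 50.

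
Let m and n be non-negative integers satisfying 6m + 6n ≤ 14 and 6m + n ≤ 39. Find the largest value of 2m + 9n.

18

Relaxing integrality, the LP optimum is 21.00 at (m,n) = (0, 2.33), which is not an integer point.
(m,n)=(0,2): 6·0+6·2=12≤14, 6·0+1·2=2≤39, objective 18.
(m,n)=(1,1): 6·1+6·1=12≤14, 6·1+1·1=7≤39, objective 11.
(m,n)=(0,1): 6·0+6·1=6≤14, 6·0+1·1=1≤39, objective 9.
The best lattice point is (0,2), giving 18.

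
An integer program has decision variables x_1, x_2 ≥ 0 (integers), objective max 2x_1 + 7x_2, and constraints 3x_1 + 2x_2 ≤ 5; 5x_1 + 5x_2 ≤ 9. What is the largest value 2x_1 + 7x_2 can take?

The continuous relaxation peaks at (0, 1.8) with value 12.60; rounding to a feasible lattice point costs some objective.
(x_1,x_2)=(0,1): 3·0+2·1=2≤5, 5·0+5·1=5≤9, objective 7.
(x_1,x_2)=(1,0): 3·1+2·0=3≤5, 5·1+5·0=5≤9, objective 2.
(x_1,x_2)=(0,0): 3·0+2·0=0≤5, 5·0+5·0=0≤9, objective 0.
Maximum is 7 at (x_1,x_2)=(0,1).

7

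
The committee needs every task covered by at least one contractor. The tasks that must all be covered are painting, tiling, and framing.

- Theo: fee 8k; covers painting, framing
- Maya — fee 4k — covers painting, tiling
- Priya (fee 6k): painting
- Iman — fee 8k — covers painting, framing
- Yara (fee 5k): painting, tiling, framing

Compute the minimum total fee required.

5

Yara alone covers painting, tiling, framing — every task.
Total fee: 5.
No cover costs less than 5.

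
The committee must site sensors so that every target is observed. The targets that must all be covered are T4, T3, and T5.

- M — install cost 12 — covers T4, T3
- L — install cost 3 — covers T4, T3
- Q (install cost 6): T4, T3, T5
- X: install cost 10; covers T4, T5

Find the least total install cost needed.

6

This is an integer covering problem.
The greedy cost-per-new-target heuristic would pick L and Q for 9, but a cheaper cover exists.
Q alone covers T4, T3, T5 — every target.
Total install cost: 6.
No cover costs less than 6.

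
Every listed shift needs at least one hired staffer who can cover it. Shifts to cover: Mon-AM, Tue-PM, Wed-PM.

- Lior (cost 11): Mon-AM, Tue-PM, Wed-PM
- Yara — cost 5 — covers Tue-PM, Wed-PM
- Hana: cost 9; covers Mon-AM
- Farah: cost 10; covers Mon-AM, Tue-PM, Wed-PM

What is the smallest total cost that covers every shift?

The greedy cost-per-new-shift heuristic would pick Yara and Hana for 14, but a cheaper cover exists.
Farah alone covers Mon-AM, Tue-PM, Wed-PM — every shift.
Total cost: 10.
No cover costs less than 10.

10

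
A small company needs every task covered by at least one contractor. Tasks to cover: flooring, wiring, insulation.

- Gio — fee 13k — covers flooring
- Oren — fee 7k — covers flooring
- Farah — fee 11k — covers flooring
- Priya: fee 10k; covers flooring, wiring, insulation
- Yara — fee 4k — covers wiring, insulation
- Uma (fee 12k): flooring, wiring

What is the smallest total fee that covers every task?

Priya alone covers flooring, wiring, insulation — every task.
Total fee: 10.

10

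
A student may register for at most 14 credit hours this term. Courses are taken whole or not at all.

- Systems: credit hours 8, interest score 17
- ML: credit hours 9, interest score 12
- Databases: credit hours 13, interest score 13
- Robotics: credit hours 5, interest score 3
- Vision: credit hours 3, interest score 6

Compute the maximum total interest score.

This is a 0-1 knapsack instance.
Allowing fractional choices, the relaxed optimum would be about 27.0, but courses are indivisible.
Systems + Robotics: credit hours 8 + 5 = 13 ≤ 14, interest score 17 + 3 = 20.
ML + Vision: credit hours 9 + 3 = 12 ≤ 14, interest score 12 + 6 = 18.
Systems + Vision: credit hours 8 + 3 = 11 ≤ 14, interest score 17 + 6 = 23.
Best is Systems and Vision with total interest score 23.

23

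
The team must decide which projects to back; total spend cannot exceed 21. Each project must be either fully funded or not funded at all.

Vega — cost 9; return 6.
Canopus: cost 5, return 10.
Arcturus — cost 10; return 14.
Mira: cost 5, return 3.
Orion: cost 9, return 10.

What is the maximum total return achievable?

27

Take Canopus, Arcturus, and Mira: cost 5 + 10 + 5 = 20 ≤ 21, return 10 + 14 + 3 = 27.
No other feasible combination does better.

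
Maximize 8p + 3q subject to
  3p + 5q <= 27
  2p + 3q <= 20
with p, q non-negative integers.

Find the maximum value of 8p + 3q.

72

(p,q)=(9,0): 3·9+5·0=27≤27, 2·9+3·0=18≤20, objective 72.
(p,q)=(8,0): 3·8+5·0=24≤27, 2·8+3·0=16≤20, objective 64.
Maximum is 72 at (p,q)=(9,0).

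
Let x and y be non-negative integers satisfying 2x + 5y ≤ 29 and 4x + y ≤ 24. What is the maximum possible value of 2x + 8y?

44

The continuous relaxation peaks at (0, 5.8) with value 46.40; rounding to a feasible lattice point costs some objective.
(x,y)=(2,5): 2·2+5·5=29≤29, 4·2+1·5=13≤24, objective 44.
(x,y)=(1,5): 2·1+5·5=27≤29, 4·1+1·5=9≤24, objective 42.
Maximum is 44 at (x,y)=(2,5).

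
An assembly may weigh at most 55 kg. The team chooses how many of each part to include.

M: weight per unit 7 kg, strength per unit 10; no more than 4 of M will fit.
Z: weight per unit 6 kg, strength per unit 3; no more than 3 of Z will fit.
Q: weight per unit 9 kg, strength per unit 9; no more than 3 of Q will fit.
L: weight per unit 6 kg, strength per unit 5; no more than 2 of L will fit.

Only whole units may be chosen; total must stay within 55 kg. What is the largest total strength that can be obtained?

Take 4×M and 3×Q: weight 55 ≤ 55, strength 4·10 + 3·9 = 67.
M has the best ratio (10/7) and is taken to its limit of 4; remaining capacity is filled optimally with the others.

67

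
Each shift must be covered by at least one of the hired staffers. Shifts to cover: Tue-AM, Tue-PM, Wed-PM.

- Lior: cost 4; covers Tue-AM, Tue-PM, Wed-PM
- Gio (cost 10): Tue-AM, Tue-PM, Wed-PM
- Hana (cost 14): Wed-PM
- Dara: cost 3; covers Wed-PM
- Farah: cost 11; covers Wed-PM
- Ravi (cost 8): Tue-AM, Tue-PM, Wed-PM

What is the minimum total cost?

Lior alone covers Tue-AM, Tue-PM, Wed-PM — every shift.
Total cost: 4.
No cover costs less than 4.

4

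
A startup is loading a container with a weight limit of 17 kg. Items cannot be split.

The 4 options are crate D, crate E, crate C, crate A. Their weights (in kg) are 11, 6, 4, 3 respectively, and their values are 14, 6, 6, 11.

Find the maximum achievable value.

crate D + crate A: weight 11 + 3 = 14 ≤ 17, value 14 + 11 = 25.
crate D + crate C: weight 11 + 4 = 15 ≤ 17, value 14 + 6 = 20.
crate E + crate C + crate A: weight 6 + 4 + 3 = 13 ≤ 17, value 6 + 6 + 11 = 23.
Best is crate D and crate A with total value 25.

25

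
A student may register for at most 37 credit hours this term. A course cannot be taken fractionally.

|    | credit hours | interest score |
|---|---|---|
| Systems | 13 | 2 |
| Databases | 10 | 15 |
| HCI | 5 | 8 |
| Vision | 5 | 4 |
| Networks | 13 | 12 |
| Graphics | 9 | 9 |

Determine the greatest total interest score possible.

Databases + Vision + Networks + Graphics: credit hours 10 + 5 + 13 + 9 = 37 ≤ 37, interest score 15 + 4 + 12 + 9 = 40.
Databases + HCI + Networks + Graphics: credit hours 10 + 5 + 13 + 9 = 37 ≤ 37, interest score 15 + 8 + 12 + 9 = 44.
Best is Databases, HCI, Networks, and Graphics with total interest score 44.

44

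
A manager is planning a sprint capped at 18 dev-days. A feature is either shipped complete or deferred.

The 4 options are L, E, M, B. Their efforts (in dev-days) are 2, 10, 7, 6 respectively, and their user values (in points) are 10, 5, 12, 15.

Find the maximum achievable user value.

37

Allowing fractional choices, the relaxed optimum would be about 38.5, but features are indivisible.
L + M + B: effort 2 + 7 + 6 = 15 ≤ 18, user value 10 + 12 + 15 = 37.
L + E + B: effort 2 + 10 + 6 = 18 ≤ 18, user value 10 + 5 + 15 = 30.
M + B: effort 7 + 6 = 13 ≤ 18, user value 12 + 15 = 27.
Best is L, M, and B with total user value 37.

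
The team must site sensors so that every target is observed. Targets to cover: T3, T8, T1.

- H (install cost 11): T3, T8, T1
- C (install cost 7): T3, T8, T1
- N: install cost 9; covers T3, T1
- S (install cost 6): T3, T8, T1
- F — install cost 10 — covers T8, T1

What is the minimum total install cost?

6

S alone covers T3, T8, T1 — every target.
Total install cost: 6.
No cover costs less than 6.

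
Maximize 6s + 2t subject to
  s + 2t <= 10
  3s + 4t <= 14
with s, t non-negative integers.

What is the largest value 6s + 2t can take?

(s,t)=(4,0) is feasible, giving 24.
(s,t)=(3,1) is feasible, giving 20.
No feasible integer point exceeds 24.

24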